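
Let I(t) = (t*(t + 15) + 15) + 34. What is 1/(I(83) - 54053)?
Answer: -1/45870 ≈ -2.1801e-5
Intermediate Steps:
I(t) = 49 + t*(15 + t) (I(t) = (t*(15 + t) + 15) + 34 = (15 + t*(15 + t)) + 34 = 49 + t*(15 + t))
1/(I(83) - 54053) = 1/((49 + 83² + 15*83) - 54053) = 1/((49 + 6889 + 1245) - 54053) = 1/(8183 - 54053) = 1/(-45870) = -1/45870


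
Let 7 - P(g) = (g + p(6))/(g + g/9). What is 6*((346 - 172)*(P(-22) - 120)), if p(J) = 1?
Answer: -6537789/55 ≈ -1.1887e+5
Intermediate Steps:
P(g) = 7 - 9*(1 + g)/(10*g) (P(g) = 7 - (g + 1)/(g + g/9) = 7 - (1 + g)/(g + g*(⅑)) = 7 - (1 + g)/(g + g/9) = 7 - (1 + g)/(10*g/9) = 7 - (1 + g)*9/(10*g) = 7 - 9*(1 + g)/(10*g))
6*((346 - 172)*(P(-22) - 120)) = 6*((346 - 172)*((⅒)*(-9 + 61*(-22))/(-22) - 120)) = 6*(174*((⅒)*(-1/22)*(-9 - 1342) - 120)) = 6*(174*((⅒)*(-1/22)*(-1351) - 120)) = 6*(174*(1351/220 - 120)) = 6*(174*(-25049/220)) = 6*(-2179263/110) = -6537789/55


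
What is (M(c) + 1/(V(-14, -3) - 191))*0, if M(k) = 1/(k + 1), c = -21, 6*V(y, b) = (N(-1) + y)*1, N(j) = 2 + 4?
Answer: 0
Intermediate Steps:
N(j) = 6
V(y, b) = 1 + y/6 (V(y, b) = ((6 + y)*1)/6 = (6 + y)/6 = 1 + y/6)
M(k) = 1/(1 + k)
(M(c) + 1/(V(-14, -3) - 191))*0 = (1/(1 - 21) + 1/((1 + (⅙)*(-14)) - 191))*0 = (1/(-20) + 1/((1 - 7/3) - 191))*0 = (-1/20 + 1/(-4/3 - 191))*0 = (-1/20 + 1/(-577/3))*0 = (-1/20 - 3/577)*0 = -637/11540*0 = 0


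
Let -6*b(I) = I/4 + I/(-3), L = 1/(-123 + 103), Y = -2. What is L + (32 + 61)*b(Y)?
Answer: -79/30 ≈ -2.6333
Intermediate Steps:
L = -1/20 (L = 1/(-20) = -1/20 ≈ -0.050000)
b(I) = I/72 (b(I) = -(I/4 + I/(-3))/6 = -(I*(1/4) + I*(-1/3))/6 = -(I/4 - I/3)/6 = -(-1)*I/72 = I/72)
L + (32 + 61)*b(Y) = -1/20 + (32 + 61)*((1/72)*(-2)) = -1/20 + 93*(-1/36) = -1/20 - 31/12 = -79/30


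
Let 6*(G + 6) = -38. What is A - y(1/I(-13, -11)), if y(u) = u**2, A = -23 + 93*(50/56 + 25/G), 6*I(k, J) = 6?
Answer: -134139/1036 ≈ -129.48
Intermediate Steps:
G = -37/3 (G = -6 + (1/6)*(-38) = -6 - 19/3 = -37/3 ≈ -12.333)
I(k, J) = 1 (I(k, J) = (1/6)*6 = 1)
A = -133103/1036 (A = -23 + 93*(50/56 + 25/(-37/3)) = -23 + 93*(50*(1/56) + 25*(-3/37)) = -23 + 93*(25/28 - 75/37) = -23 + 93*(-1175/1036) = -23 - 109275/1036 = -133103/1036 ≈ -128.48)
A - y(1/I(-13, -11)) = -133103/1036 - (1/1)**2 = -133103/1036 - 1*1**2 = -133103/1036 - 1*1 = -133103/1036 - 1 = -134139/1036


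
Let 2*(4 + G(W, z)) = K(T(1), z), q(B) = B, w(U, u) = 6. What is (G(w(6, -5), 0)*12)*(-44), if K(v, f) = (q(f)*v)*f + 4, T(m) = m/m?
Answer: 1056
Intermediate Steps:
T(m) = 1
K(v, f) = 4 + v*f² (K(v, f) = (f*v)*f + 4 = v*f² + 4 = 4 + v*f²)
G(W, z) = -2 + z²/2 (G(W, z) = -4 + (4 + 1*z²)/2 = -4 + (4 + z²)/2 = -4 + (2 + z²/2) = -2 + z²/2)
(G(w(6, -5), 0)*12)*(-44) = ((-2 + (½)*0²)*12)*(-44) = ((-2 + (½)*0)*12)*(-44) = ((-2 + 0)*12)*(-44) = -2*12*(-44) = -24*(-44) = 1056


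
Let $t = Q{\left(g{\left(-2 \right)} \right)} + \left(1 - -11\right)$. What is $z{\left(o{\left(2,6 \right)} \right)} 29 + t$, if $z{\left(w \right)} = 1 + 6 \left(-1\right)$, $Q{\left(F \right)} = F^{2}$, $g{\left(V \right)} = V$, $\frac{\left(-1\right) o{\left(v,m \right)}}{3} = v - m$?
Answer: $-129$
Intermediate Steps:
$o{\left(v,m \right)} = - 3 v + 3 m$ ($o{\left(v,m \right)} = - 3 \left(v - m\right) = - 3 v + 3 m$)
$z{\left(w \right)} = -5$ ($z{\left(w \right)} = 1 - 6 = -5$)
$t = 16$ ($t = \left(-2\right)^{2} + \left(1 - -11\right) = 4 + \left(1 + 11\right) = 4 + 12 = 16$)
$z{\left(o{\left(2,6 \right)} \right)} 29 + t = \left(-5\right) 29 + 16 = -145 + 16 = -129$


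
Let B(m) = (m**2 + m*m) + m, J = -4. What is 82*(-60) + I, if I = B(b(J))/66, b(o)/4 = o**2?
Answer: -52744/11 ≈ -4794.9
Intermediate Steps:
b(o) = 4*o**2
B(m) = m + 2*m**2 (B(m) = (m**2 + m**2) + m = 2*m**2 + m = m + 2*m**2)
I = 1376/11 (I = ((4*(-4)**2)*(1 + 2*(4*(-4)**2)))/66 = ((4*16)*(1 + 2*(4*16)))*(1/66) = (64*(1 + 2*64))*(1/66) = (64*(1 + 128))*(1/66) = (64*129)*(1/66) = 8256*(1/66) = 1376/11 ≈ 125.09)
82*(-60) + I = 82*(-60) + 1376/11 = -4920 + 1376/11 = -52744/11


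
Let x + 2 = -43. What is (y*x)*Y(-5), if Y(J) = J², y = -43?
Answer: 48375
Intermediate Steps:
x = -45 (x = -2 - 43 = -45)
(y*x)*Y(-5) = -43*(-45)*(-5)² = 1935*25 = 48375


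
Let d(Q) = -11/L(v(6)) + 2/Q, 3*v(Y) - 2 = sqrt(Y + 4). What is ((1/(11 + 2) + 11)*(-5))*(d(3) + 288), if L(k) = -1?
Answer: -215760/13 ≈ -16597.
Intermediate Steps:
v(Y) = 2/3 + sqrt(4 + Y)/3 (v(Y) = 2/3 + sqrt(Y + 4)/3 = 2/3 + sqrt(4 + Y)/3)
d(Q) = 11 + 2/Q (d(Q) = -11/(-1) + 2/Q = -11*(-1) + 2/Q = 11 + 2/Q)
((1/(11 + 2) + 11)*(-5))*(d(3) + 288) = ((1/(11 + 2) + 11)*(-5))*((11 + 2/3) + 288) = ((1/13 + 11)*(-5))*((11 + 2*(1/3)) + 288) = ((1/13 + 11)*(-5))*((11 + 2/3) + 288) = ((144/13)*(-5))*(35/3 + 288) = -720/13*899/3 = -215760/13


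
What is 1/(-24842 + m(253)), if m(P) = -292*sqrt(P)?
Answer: -12421/297776586 + 73*sqrt(253)/148888293 ≈ -3.3914e-5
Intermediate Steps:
1/(-24842 + m(253)) = 1/(-24842 - 292*sqrt(253))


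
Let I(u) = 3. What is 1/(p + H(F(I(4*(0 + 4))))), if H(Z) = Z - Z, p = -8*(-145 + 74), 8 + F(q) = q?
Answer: 1/568 ≈ 0.0017606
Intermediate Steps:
F(q) = -8 + q
p = 568 (p = -8*(-71) = 568)
H(Z) = 0
1/(p + H(F(I(4*(0 + 4))))) = 1/(568 + 0) = 1/568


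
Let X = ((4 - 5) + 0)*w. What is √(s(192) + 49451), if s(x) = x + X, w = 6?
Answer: 7*√1013 ≈ 222.79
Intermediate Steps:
X = -6 (X = ((4 - 5) + 0)*6 = (-1 + 0)*6 = -1*6 = -6)
s(x) = -6 + x (s(x) = x - 6 = -6 + x)
√(s(192) + 49451) = √((-6 + 192) + 49451) = √(186 + 49451) = √49637 = 7*√1013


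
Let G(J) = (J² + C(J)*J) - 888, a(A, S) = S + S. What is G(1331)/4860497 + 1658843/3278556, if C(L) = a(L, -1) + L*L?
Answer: 7744522874511283/15935411602332 ≈ 485.99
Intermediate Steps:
a(A, S) = 2*S
C(L) = -2 + L² (C(L) = 2*(-1) + L*L = -2 + L²)
G(J) = -888 + J² + J*(-2 + J²) (G(J) = (J² + (-2 + J²)*J) - 888 = (J² + J*(-2 + J²)) - 888 = -888 + J² + J*(-2 + J²))
G(1331)/4860497 + 1658843/3278556 = (-888 + 1331² + 1331*(-2 + 1331²))/4860497 + 1658843/3278556 = (-888 + 1771561 + 1331*(-2 + 1771561))*(1/4860497) + 1658843*(1/3278556) = (-888 + 1771561 + 1331*1771559)*(1/4860497) + 1658843/3278556 = (-888 + 1771561 + 2357945029)*(1/4860497) + 1658843/3278556 = 2359715702*(1/4860497) + 1658843/3278556 = 2359715702/4860497 + 1658843/3278556 = 7744522874511283/15935411602332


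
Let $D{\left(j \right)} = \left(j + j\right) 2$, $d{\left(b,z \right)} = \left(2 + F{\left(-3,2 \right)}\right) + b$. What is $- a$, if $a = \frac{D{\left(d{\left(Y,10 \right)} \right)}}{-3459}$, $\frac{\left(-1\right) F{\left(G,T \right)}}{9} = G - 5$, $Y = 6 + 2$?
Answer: $\frac{328}{3459} \approx 0.094825$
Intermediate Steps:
$Y = 8$
$F{\left(G,T \right)} = 45 - 9 G$ ($F{\left(G,T \right)} = - 9 \left(G - 5\right) = - 9 \left(-5 + G\right) = 45 - 9 G$)
$d{\left(b,z \right)} = 74 + b$ ($d{\left(b,z \right)} = \left(2 + \left(45 - -27\right)\right) + b = \left(2 + \left(45 + 27\right)\right) + b = \left(2 + 72\right) + b = 74 + b$)
$D{\left(j \right)} = 4 j$ ($D{\left(j \right)} = 2 j 2 = 4 j$)
$a = - \frac{328}{3459}$ ($a = \frac{4 \left(74 + 8\right)}{-3459} = 4 \cdot 82 \left(- \frac{1}{3459}\right) = 328 \left(- \frac{1}{3459}\right) = - \frac{328}{3459} \approx -0.094825$)
$- a = \left(-1\right) \left(- \frac{328}{3459}\right) = \frac{328}{3459}$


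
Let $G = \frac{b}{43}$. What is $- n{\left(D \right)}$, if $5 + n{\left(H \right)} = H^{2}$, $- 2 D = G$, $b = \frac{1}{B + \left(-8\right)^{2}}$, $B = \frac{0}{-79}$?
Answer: $\frac{151470079}{30294016} \approx 5.0$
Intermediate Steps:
$B = 0$ ($B = 0 \left(- \frac{1}{79}\right) = 0$)
$b = \frac{1}{64}$ ($b = \frac{1}{0 + \left(-8\right)^{2}} = \frac{1}{0 + 64} = \frac{1}{64} \approx 0.015625$)
$G = \frac{1}{2752}$ ($G = \frac{1}{64 \cdot 43} = \frac{1}{64} \cdot \frac{1}{43} = \frac{1}{2752} \approx 0.00036337$)
$D = - \frac{1}{5504}$ ($D = \left(- \frac{1}{2}\right) \frac{1}{2752} = - \frac{1}{5504} \approx -0.00018169$)
$n{\left(H \right)} = -5 + H^{2}$
$- n{\left(D \right)} = - (-5 + \left(- \frac{1}{5504}\right)^{2}) = - (-5 + \frac{1}{30294016}) = \left(-1\right) \left(- \frac{151470079}{30294016}\right) = \frac{151470079}{30294016}$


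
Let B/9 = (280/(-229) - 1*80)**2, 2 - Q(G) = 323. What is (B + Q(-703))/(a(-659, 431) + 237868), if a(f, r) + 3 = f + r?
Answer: 3096806439/12461921917 ≈ 0.24850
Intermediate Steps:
a(f, r) = -3 + f + r (a(f, r) = -3 + (f + r) = -3 + f + r)
Q(G) = -321 (Q(G) = 2 - 1*323 = 2 - 323 = -321)
B = 3113640000/52441 (B = 9*(280/(-229) - 1*80)**2 = 9*(280*(-1/229) - 80)**2 = 9*(-280/229 - 80)**2 = 9*(-18600/229)**2 = 9*(345960000/52441) = 3113640000/52441 ≈ 59374.)
(B + Q(-703))/(a(-659, 431) + 237868) = (3113640000/52441 - 321)/((-3 - 659 + 431) + 237868) = 3096806439/(52441*(-231 + 237868)) = (3096806439/52441)/237637 = (3096806439/52441)*(1/237637) = 3096806439/12461921917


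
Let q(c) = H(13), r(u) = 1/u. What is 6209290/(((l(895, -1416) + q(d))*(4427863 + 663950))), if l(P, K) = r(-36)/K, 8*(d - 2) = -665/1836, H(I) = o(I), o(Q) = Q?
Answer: 35169418560/374920940573 ≈ 0.093805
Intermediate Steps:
H(I) = I
d = 28711/14688 (d = 2 + (-665/1836)/8 = 2 + (-665*1/1836)/8 = 2 + (⅛)*(-665/1836) = 2 - 665/14688 = 28711/14688 ≈ 1.9547)
q(c) = 13
l(P, K) = -1/(36*K) (l(P, K) = 1/((-36)*K) = -1/(36*K))
6209290/(((l(895, -1416) + q(d))*(4427863 + 663950))) = 6209290/(((-1/36/(-1416) + 13)*(4427863 + 663950))) = 6209290/(((-1/36*(-1/1416) + 13)*5091813)) = 6209290/(((1/50976 + 13)*5091813)) = 6209290/(((662689/50976)*5091813)) = 6209290/(374920940573/5664) = 6209290*(5664/374920940573) = 35169418560/374920940573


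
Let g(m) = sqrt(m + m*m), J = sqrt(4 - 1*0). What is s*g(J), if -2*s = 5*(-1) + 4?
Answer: sqrt(6)/2 ≈ 1.2247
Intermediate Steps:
J = 2 (J = sqrt(4 + 0) = sqrt(4) = 2)
g(m) = sqrt(m + m**2)
s = 1/2 (s = -(5*(-1) + 4)/2 = -(-5 + 4)/2 = -1/2*(-1) = 1/2 ≈ 0.50000)
s*g(J) = sqrt(2*(1 + 2))/2 = sqrt(2*3)/2 = sqrt(6)/2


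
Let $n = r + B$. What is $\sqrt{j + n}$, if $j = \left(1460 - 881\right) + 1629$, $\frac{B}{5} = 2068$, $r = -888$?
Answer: $2 \sqrt{2915} \approx 107.98$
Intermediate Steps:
$B = 10340$ ($B = 5 \cdot 2068 = 10340$)
$n = 9452$ ($n = -888 + 10340 = 9452$)
$j = 2208$ ($j = 579 + 1629 = 2208$)
$\sqrt{j + n} = \sqrt{2208 + 9452} = \sqrt{11660} = 2 \sqrt{2915}$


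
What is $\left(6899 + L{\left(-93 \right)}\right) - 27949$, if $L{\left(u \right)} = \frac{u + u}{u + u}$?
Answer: $-21049$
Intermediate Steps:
$L{\left(u \right)} = 1$ ($L{\left(u \right)} = \frac{2 u}{2 u} = 2 u \frac{1}{2 u} = 1$)
$\left(6899 + L{\left(-93 \right)}\right) - 27949 = \left(6899 + 1\right) - 27949 = 6900 - 27949 = -21049$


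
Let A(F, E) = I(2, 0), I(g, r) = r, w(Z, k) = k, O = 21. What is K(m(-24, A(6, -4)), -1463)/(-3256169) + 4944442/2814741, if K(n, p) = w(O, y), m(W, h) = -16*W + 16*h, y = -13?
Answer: 16099975354331/9165272387229 ≈ 1.7566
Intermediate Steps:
A(F, E) = 0
K(n, p) = -13
K(m(-24, A(6, -4)), -1463)/(-3256169) + 4944442/2814741 = -13/(-3256169) + 4944442/2814741 = -13*(-1/3256169) + 4944442*(1/2814741) = 13/3256169 + 4944442/2814741 = 16099975354331/9165272387229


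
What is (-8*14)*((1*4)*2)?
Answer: -896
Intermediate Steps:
(-8*14)*((1*4)*2) = -448*2 = -112*8 = -896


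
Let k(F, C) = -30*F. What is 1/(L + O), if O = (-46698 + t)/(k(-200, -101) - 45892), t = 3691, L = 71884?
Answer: 39892/2867639535 ≈ 1.3911e-5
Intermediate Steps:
O = 43007/39892 (O = (-46698 + 3691)/(-30*(-200) - 45892) = -43007/(6000 - 45892) = -43007/(-39892) = -43007*(-1/39892) = 43007/39892 ≈ 1.0781)
1/(L + O) = 1/(71884 + 43007/39892) = 1/(2867639535/39892) = 39892/2867639535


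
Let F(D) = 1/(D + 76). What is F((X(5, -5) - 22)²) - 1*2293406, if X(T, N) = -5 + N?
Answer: -2522746599/1100 ≈ -2.2934e+6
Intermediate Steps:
F(D) = 1/(76 + D)
F((X(5, -5) - 22)²) - 1*2293406 = 1/(76 + ((-5 - 5) - 22)²) - 1*2293406 = 1/(76 + (-10 - 22)²) - 2293406 = 1/(76 + (-32)²) - 2293406 = 1/(76 + 1024) - 2293406 = 1/1100 - 2293406 = -2522746599/1100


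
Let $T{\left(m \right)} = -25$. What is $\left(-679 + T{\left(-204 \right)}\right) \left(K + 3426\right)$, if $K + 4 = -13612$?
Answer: $7173760$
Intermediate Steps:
$K = -13616$ ($K = -4 - 13612 = -13616$)
$\left(-679 + T{\left(-204 \right)}\right) \left(K + 3426\right) = \left(-679 - 25\right) \left(-13616 + 3426\right) = \left(-704\right) \left(-10190\right) = 7173760$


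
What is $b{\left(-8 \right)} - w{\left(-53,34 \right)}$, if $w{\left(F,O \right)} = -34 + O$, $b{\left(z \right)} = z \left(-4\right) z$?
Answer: $-256$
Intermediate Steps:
$b{\left(z \right)} = - 4 z^{2}$ ($b{\left(z \right)} = - 4 z z = - 4 z^{2}$)
$b{\left(-8 \right)} - w{\left(-53,34 \right)} = - 4 \left(-8\right)^{2} - \left(-34 + 34\right) = \left(-4\right) 64 - 0 = -256 + 0 = -256$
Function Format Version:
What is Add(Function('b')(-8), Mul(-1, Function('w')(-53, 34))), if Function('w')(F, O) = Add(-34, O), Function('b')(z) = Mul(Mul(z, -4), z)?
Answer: -256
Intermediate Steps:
Function('b')(z) = Mul(-4, Pow(z, 2)) (Function('b')(z) = Mul(Mul(-4, z), z) = Mul(-4, Pow(z, 2)))
Add(Function('b')(-8), Mul(-1, Function('w')(-53, 34))) = Add(Mul(-4, Pow(-8, 2)), Mul(-1, Add(-34, 34))) = Add(Mul(-4, 64), Mul(-1, 0)) = Add(-256, 0) = -256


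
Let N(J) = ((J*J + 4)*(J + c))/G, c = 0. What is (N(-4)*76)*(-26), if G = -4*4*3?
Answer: -9880/3 ≈ -3293.3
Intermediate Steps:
G = -48 (G = -16*3 = -48)
N(J) = -J*(4 + J²)/48 (N(J) = ((J*J + 4)*(J + 0))/(-48) = ((J² + 4)*J)*(-1/48) = ((4 + J²)*J)*(-1/48) = (J*(4 + J²))*(-1/48) = -J*(4 + J²)/48)
(N(-4)*76)*(-26) = (((1/48)*(-4)*(-4 - 1*(-4)²))*76)*(-26) = (((1/48)*(-4)*(-4 - 1*16))*76)*(-26) = (((1/48)*(-4)*(-4 - 16))*76)*(-26) = (((1/48)*(-4)*(-20))*76)*(-26) = ((5/3)*76)*(-26) = (380/3)*(-26) = -9880/3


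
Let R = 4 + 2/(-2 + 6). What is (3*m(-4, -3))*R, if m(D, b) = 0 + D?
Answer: -54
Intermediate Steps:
m(D, b) = D
R = 9/2 (R = 4 + 2/4 = 4 + (1/4)*2 = 4 + 1/2 = 9/2 ≈ 4.5000)
(3*m(-4, -3))*R = (3*(-4))*(9/2) = -12*9/2 = -54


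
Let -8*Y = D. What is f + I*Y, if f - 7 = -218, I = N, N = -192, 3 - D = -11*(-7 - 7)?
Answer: -3835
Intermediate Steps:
D = -151 (D = 3 - (-11)*(-7 - 7) = 3 - (-11)*(-14) = 3 - 1*154 = 3 - 154 = -151)
Y = 151/8 (Y = -⅛*(-151) = 151/8 ≈ 18.875)
I = -192
f = -211 (f = 7 - 218 = -211)
f + I*Y = -211 - 192*151/8 = -211 - 3624 = -3835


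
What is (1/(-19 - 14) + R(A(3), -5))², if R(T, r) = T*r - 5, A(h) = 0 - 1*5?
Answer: 434281/1089 ≈ 398.79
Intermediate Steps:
A(h) = -5 (A(h) = 0 - 5 = -5)
R(T, r) = -5 + T*r
(1/(-19 - 14) + R(A(3), -5))² = (1/(-19 - 14) + (-5 - 5*(-5)))² = (1/(-33) + (-5 + 25))² = (-1/33 + 20)² = (659/33)² = 434281/1089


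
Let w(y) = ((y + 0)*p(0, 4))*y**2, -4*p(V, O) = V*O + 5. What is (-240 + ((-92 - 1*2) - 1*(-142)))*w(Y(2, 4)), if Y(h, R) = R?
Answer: 15360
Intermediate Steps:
p(V, O) = -5/4 - O*V/4 (p(V, O) = -(V*O + 5)/4 = -(O*V + 5)/4 = -(5 + O*V)/4 = -5/4 - O*V/4)
w(y) = -5*y**3/4 (w(y) = ((y + 0)*(-5/4 - 1/4*4*0))*y**2 = (y*(-5/4 + 0))*y**2 = (y*(-5/4))*y**2 = (-5*y/4)*y**2 = -5*y**3/4)
(-240 + ((-92 - 1*2) - 1*(-142)))*w(Y(2, 4)) = (-240 + ((-92 - 1*2) - 1*(-142)))*(-5/4*4**3) = (-240 + ((-92 - 2) + 142))*(-5/4*64) = (-240 + (-94 + 142))*(-80) = (-240 + 48)*(-80) = -192*(-80) = 15360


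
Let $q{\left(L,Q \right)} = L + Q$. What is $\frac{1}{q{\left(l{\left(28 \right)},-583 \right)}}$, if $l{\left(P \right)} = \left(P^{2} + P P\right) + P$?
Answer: $\frac{1}{1013} \approx 0.00098717$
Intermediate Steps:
$l{\left(P \right)} = P + 2 P^{2}$ ($l{\left(P \right)} = \left(P^{2} + P^{2}\right) + P = 2 P^{2} + P = P + 2 P^{2}$)
$\frac{1}{q{\left(l{\left(28 \right)},-583 \right)}} = \frac{1}{28 \left(1 + 2 \cdot 28\right) - 583} = \frac{1}{28 \left(1 + 56\right) - 583} = \frac{1}{28 \cdot 57 - 583} = \frac{1}{1596 - 583} = \frac{1}{1013}$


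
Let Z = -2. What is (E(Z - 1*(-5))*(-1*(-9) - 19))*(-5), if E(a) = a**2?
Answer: 450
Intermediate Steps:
(E(Z - 1*(-5))*(-1*(-9) - 19))*(-5) = ((-2 - 1*(-5))**2*(-1*(-9) - 19))*(-5) = ((-2 + 5)**2*(9 - 19))*(-5) = (3**2*(-10))*(-5) = (9*(-10))*(-5) = -90*(-5) = 450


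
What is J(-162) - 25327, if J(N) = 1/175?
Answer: -4432224/175 ≈ -25327.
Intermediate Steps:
J(N) = 1/175
J(-162) - 25327 = 1/175 - 25327 = -4432224/175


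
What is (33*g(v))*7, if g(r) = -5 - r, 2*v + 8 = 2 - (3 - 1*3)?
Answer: -462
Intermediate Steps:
v = -3 (v = -4 + (2 - (3 - 1*3))/2 = -4 + (2 - (3 - 3))/2 = -4 + (2 - 1*0)/2 = -4 + (2 + 0)/2 = -4 + (½)*2 = -4 + 1 = -3)
(33*g(v))*7 = (33*(-5 - 1*(-3)))*7 = (33*(-5 + 3))*7 = (33*(-2))*7 = -66*7 = -462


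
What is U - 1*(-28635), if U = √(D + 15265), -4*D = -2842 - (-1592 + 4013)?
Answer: 28635 + √66323/2 ≈ 28764.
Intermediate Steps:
D = 5263/4 (D = -(-2842 - (-1592 + 4013))/4 = -(-2842 - 1*2421)/4 = -(-2842 - 2421)/4 = -¼*(-5263) = 5263/4 ≈ 1315.8)
U = √66323/2 (U = √(5263/4 + 15265) = √(66323/4) = √66323/2 ≈ 128.77)
U - 1*(-28635) = √66323/2 - 1*(-28635) = √66323/2 + 28635 = 28635 + √66323/2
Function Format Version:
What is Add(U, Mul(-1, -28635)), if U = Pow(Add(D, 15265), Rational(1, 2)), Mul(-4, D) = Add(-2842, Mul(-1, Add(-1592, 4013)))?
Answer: Add(28635, Mul(Rational(1, 2), Pow(66323, Rational(1, 2)))) ≈ 28764.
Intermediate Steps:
D = Rational(5263, 4) (D = Mul(Rational(-1, 4), Add(-2842, Mul(-1, Add(-1592, 4013)))) = Mul(Rational(-1, 4), Add(-2842, Mul(-1, 2421))) = Mul(Rational(-1, 4), Add(-2842, -2421)) = Mul(Rational(-1, 4), -5263) = Rational(5263, 4) ≈ 1315.8)
U = Mul(Rational(1, 2), Pow(66323, Rational(1, 2))) (U = Pow(Add(Rational(5263, 4), 15265), Rational(1, 2)) = Pow(Rational(66323, 4), Rational(1, 2)) = Mul(Rational(1, 2), Pow(66323, Rational(1, 2))) ≈ 128.77)
Add(U, Mul(-1, -28635)) = Add(Mul(Rational(1, 2), Pow(66323, Rational(1, 2))), Mul(-1, -28635)) = Add(Mul(Rational(1, 2), Pow(66323, Rational(1, 2))), 28635) = Add(28635, Mul(Rational(1, 2), Pow(66323, Rational(1, 2))))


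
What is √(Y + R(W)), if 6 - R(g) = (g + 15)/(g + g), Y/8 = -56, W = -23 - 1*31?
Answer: 35*I*√13/6 ≈ 21.032*I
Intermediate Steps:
W = -54 (W = -23 - 31 = -54)
Y = -448 (Y = 8*(-56) = -448)
R(g) = 6 - (15 + g)/(2*g) (R(g) = 6 - (g + 15)/(g + g) = 6 - (15 + g)/(2*g))
√(Y + R(W)) = √(-448 + (½)*(-15 + 11*(-54))/(-54)) = √(-448 + (½)*(-1/54)*(-15 - 594)) = √(-448 + (½)*(-1/54)*(-609)) = √(-448 + 203/36) = √(-15925/36) = 35*I*√13/6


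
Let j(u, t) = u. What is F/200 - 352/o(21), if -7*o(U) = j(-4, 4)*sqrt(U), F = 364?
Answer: 91/50 - 88*sqrt(21)/3 ≈ -132.60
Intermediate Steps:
o(U) = 4*sqrt(U)/7 (o(U) = -(-4)*sqrt(U)/7 = 4*sqrt(U)/7)
F/200 - 352/o(21) = 364/200 - 352*sqrt(21)/12 = 364*(1/200) - 88*sqrt(21)/3 = 91/50 - 88*sqrt(21)/3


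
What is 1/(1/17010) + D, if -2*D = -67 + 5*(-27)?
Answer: 17111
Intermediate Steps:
D = 101 (D = -(-67 + 5*(-27))/2 = -(-67 - 135)/2 = -½*(-202) = 101)
1/(1/17010) + D = 1/(1/17010) + 101 = 17010 + 101 = 17111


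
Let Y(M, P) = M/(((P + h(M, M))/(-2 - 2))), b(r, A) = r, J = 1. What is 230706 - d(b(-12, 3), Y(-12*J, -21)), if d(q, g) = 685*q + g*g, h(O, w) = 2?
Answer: 86249982/361 ≈ 2.3892e+5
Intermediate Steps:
Y(M, P) = M/(-1/2 - P/4) (Y(M, P) = M/(((P + 2)/(-2 - 2))) = M/(((2 + P)/(-4))) = M/(((2 + P)*(-1/4))) = M/(-1/2 - P/4))
d(q, g) = g**2 + 685*q (d(q, g) = 685*q + g**2 = g**2 + 685*q)
230706 - d(b(-12, 3), Y(-12*J, -21)) = 230706 - ((-4*(-12*1)/(2 - 21))**2 + 685*(-12)) = 230706 - ((-4*(-12)/(-19))**2 - 8220) = 230706 - ((-4*(-12)*(-1/19))**2 - 8220) = 230706 - ((-48/19)**2 - 8220) = 230706 - (2304/361 - 8220) = 230706 - 1*(-2965116/361) = 230706 + 2965116/361 = 86249982/361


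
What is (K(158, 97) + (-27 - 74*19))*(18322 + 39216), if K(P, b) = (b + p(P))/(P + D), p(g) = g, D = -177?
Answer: -1581259316/19 ≈ -8.3224e+7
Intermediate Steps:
K(P, b) = (P + b)/(-177 + P) (K(P, b) = (b + P)/(P - 177) = (P + b)/(-177 + P))
(K(158, 97) + (-27 - 74*19))*(18322 + 39216) = ((158 + 97)/(-177 + 158) + (-27 - 74*19))*(18322 + 39216) = (255/(-19) + (-27 - 1406))*57538 = (-1/19*255 - 1433)*57538 = (-255/19 - 1433)*57538 = -27482/19*57538 = -1581259316/19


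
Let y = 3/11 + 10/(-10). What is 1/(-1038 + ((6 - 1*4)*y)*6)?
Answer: -11/11514 ≈ -0.00095536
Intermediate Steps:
y = -8/11 (y = 3*(1/11) + 10*(-⅒) = 3/11 - 1 = -8/11 ≈ -0.72727)
1/(-1038 + ((6 - 1*4)*y)*6) = 1/(-1038 + ((6 - 1*4)*(-8/11))*6) = 1/(-1038 + ((6 - 4)*(-8/11))*6) = 1/(-1038 + (2*(-8/11))*6) = 1/(-1038 - 16/11*6) = 1/(-1038 - 96/11) = 1/(-11514/11) = -11/11514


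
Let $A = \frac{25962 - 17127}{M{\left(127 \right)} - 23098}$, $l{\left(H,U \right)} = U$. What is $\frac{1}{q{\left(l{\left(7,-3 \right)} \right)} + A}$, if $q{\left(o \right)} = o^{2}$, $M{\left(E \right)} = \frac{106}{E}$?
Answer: $\frac{195556}{1685201} \approx 0.11604$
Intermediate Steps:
$A = - \frac{74803}{195556}$ ($A = \frac{25962 - 17127}{\frac{106}{127} - 23098} = \frac{8835}{106 \cdot \frac{1}{127} - 23098} = \frac{8835}{\frac{106}{127} - 23098} = \frac{8835}{- \frac{2933340}{127}} = 8835 \left(- \frac{127}{2933340}\right) = - \frac{74803}{195556} \approx -0.38251$)
$\frac{1}{q{\left(l{\left(7,-3 \right)} \right)} + A} = \frac{1}{\left(-3\right)^{2} - \frac{74803}{195556}} = \frac{1}{9 - \frac{74803}{195556}} = \frac{1}{\frac{1685201}{195556}} = \frac{195556}{1685201}$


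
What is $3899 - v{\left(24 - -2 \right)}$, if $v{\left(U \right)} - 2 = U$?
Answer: $3871$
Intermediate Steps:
$v{\left(U \right)} = 2 + U$
$3899 - v{\left(24 - -2 \right)} = 3899 - \left(2 + \left(24 - -2\right)\right) = 3899 - \left(2 + \left(24 + 2\right)\right) = 3899 - \left(2 + 26\right) = 3899 - 28 = 3871$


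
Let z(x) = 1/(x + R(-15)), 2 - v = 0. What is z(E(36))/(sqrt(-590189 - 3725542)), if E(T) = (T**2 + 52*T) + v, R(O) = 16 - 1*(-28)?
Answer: -I*sqrt(4315731)/13870759434 ≈ -1.4977e-7*I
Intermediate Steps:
v = 2 (v = 2 - 1*0 = 2 + 0 = 2)
R(O) = 44 (R(O) = 16 + 28 = 44)
E(T) = 2 + T**2 + 52*T (E(T) = (T**2 + 52*T) + 2 = 2 + T**2 + 52*T)
z(x) = 1/(44 + x) (z(x) = 1/(x + 44) = 1/(44 + x))
z(E(36))/(sqrt(-590189 - 3725542)) = 1/((44 + (2 + 36**2 + 52*36))*(sqrt(-590189 - 3725542))) = 1/((44 + (2 + 1296 + 1872))*(sqrt(-4315731))) = 1/((44 + 3170)*((I*sqrt(4315731)))) = (-I*sqrt(4315731)/4315731)/3214 = -I*sqrt(4315731)/13870759434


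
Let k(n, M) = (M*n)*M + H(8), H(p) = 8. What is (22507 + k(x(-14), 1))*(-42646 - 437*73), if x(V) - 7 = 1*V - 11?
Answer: -1677083859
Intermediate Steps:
x(V) = -4 + V (x(V) = 7 + (1*V - 11) = 7 + (V - 11) = 7 + (-11 + V) = -4 + V)
k(n, M) = 8 + n*M² (k(n, M) = (M*n)*M + 8 = n*M² + 8 = 8 + n*M²)
(22507 + k(x(-14), 1))*(-42646 - 437*73) = (22507 + (8 + (-4 - 14)*1²))*(-42646 - 437*73) = (22507 + (8 - 18*1))*(-42646 - 31901) = (22507 + (8 - 18))*(-74547) = (22507 - 10)*(-74547) = 22497*(-74547) = -1677083859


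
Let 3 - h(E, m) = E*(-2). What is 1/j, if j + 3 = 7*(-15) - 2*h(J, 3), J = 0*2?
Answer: -1/114 ≈ -0.0087719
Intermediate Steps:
J = 0
h(E, m) = 3 + 2*E (h(E, m) = 3 - E*(-2) = 3 - (-2)*E = 3 + 2*E)
j = -114 (j = -3 + (7*(-15) - 2*(3 + 2*0)) = -3 + (-105 - 2*(3 + 0)) = -3 + (-105 - 2*3) = -3 + (-105 - 6) = -3 - 111 = -114)
1/j = 1/(-114) = -1/114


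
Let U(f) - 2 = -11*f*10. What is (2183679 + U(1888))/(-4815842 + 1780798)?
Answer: -1976001/3035044 ≈ -0.65106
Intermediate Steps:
U(f) = 2 - 110*f (U(f) = 2 - 11*f*10 = 2 - 110*f)
(2183679 + U(1888))/(-4815842 + 1780798) = (2183679 + (2 - 110*1888))/(-4815842 + 1780798) = (2183679 + (2 - 207680))/(-3035044) = (2183679 - 207678)*(-1/3035044) = 1976001*(-1/3035044) = -1976001/3035044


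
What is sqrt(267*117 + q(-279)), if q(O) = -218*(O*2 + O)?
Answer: 3*sqrt(23745) ≈ 462.28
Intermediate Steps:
q(O) = -654*O (q(O) = -218*(2*O + O) = -654*O)
sqrt(267*117 + q(-279)) = sqrt(267*117 - 654*(-279)) = sqrt(31239 + 182466) = sqrt(213705) = 3*sqrt(23745)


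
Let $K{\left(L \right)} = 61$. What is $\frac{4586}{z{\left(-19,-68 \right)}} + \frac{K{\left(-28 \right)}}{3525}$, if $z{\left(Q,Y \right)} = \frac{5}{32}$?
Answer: $\frac{103460221}{3525} \approx 29350.0$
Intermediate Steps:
$z{\left(Q,Y \right)} = \frac{5}{32}$ ($z{\left(Q,Y \right)} = 5 \cdot \frac{1}{32} = \frac{5}{32}$)
$\frac{4586}{z{\left(-19,-68 \right)}} + \frac{K{\left(-28 \right)}}{3525} = \frac{4586}{\frac{5}{32}} + \frac{61}{3525} = 4586 \cdot \frac{32}{5} + 61 \cdot \frac{1}{3525} = \frac{146752}{5} + \frac{61}{3525} = \frac{103460221}{3525}$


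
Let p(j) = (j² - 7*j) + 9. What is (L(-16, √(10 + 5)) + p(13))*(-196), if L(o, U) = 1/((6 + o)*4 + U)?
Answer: -5403916/317 + 196*√15/1585 ≈ -17047.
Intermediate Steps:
L(o, U) = 1/(24 + U + 4*o) (L(o, U) = 1/((24 + 4*o) + U) = 1/(24 + U + 4*o))
p(j) = 9 + j² - 7*j
(L(-16, √(10 + 5)) + p(13))*(-196) = (1/(24 + √(10 + 5) + 4*(-16)) + (9 + 13² - 7*13))*(-196) = (1/(24 + √15 - 64) + (9 + 169 - 91))*(-196) = (1/(-40 + √15) + 87)*(-196) = (87 + 1/(-40 + √15))*(-196) = -17052 - 196/(-40 + √15)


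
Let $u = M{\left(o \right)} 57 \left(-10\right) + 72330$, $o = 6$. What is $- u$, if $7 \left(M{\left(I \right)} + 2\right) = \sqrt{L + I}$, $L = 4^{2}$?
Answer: $-73470 + \frac{570 \sqrt{22}}{7} \approx -73088.0$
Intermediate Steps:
$L = 16$
$M{\left(I \right)} = -2 + \frac{\sqrt{16 + I}}{7}$
$u = 73470 - \frac{570 \sqrt{22}}{7}$ ($u = \left(-2 + \frac{\sqrt{16 + 6}}{7}\right) 57 \left(-10\right) + 72330 = \left(-2 + \frac{\sqrt{22}}{7}\right) 57 \left(-10\right) + 72330 = \left(-114 + \frac{57 \sqrt{22}}{7}\right) \left(-10\right) + 72330 = \left(1140 - \frac{570 \sqrt{22}}{7}\right) + 72330 = 73470 - \frac{570 \sqrt{22}}{7} \approx 73088.0$)
$- u = - (73470 - \frac{570 \sqrt{22}}{7}) = -73470 + \frac{570 \sqrt{22}}{7}$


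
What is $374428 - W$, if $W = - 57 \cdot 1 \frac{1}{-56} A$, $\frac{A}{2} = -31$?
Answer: $\frac{10485751}{28} \approx 3.7449 \cdot 10^{5}$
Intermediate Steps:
$A = -62$ ($A = 2 \left(-31\right) = -62$)
$W = - \frac{1767}{28}$ ($W = - 57 \cdot 1 \frac{1}{-56} \left(-62\right) = - 57 \cdot 1 \left(- \frac{1}{56}\right) \left(-62\right) = \left(-57\right) \left(- \frac{1}{56}\right) \left(-62\right) = \frac{57}{56} \left(-62\right) = - \frac{1767}{28} \approx -63.107$)
$374428 - W = 374428 - - \frac{1767}{28} = 374428 + \frac{1767}{28} = \frac{10485751}{28}$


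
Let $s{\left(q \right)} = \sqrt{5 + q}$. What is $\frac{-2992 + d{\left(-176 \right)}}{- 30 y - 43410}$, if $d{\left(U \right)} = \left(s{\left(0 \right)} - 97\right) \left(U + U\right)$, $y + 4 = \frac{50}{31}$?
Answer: $- \frac{160952}{223915} + \frac{5456 \sqrt{5}}{671745} \approx -0.70065$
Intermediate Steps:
$y = - \frac{74}{31}$ ($y = -4 + \frac{50}{31} = - \frac{74}{31} \approx -2.3871$)
$d{\left(U \right)} = 2 U \left(-97 + \sqrt{5}\right)$ ($d{\left(U \right)} = \left(\sqrt{5 + 0} - 97\right) \left(U + U\right) = \left(\sqrt{5} - 97\right) 2 U = \left(-97 + \sqrt{5}\right) 2 U = 2 U \left(-97 + \sqrt{5}\right)$)
$\frac{-2992 + d{\left(-176 \right)}}{- 30 y - 43410} = \frac{-2992 + 2 \left(-176\right) \left(-97 + \sqrt{5}\right)}{\left(-30\right) \left(- \frac{74}{31}\right) - 43410} = \frac{-2992 + \left(34144 - 352 \sqrt{5}\right)}{\frac{2220}{31} - 43410} = \frac{31152 - 352 \sqrt{5}}{- \frac{1343490}{31}} = \left(31152 - 352 \sqrt{5}\right) \left(- \frac{31}{1343490}\right) = - \frac{160952}{223915} + \frac{5456 \sqrt{5}}{671745}$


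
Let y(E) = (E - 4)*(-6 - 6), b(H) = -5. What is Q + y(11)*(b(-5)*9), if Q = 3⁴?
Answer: 3861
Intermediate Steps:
Q = 81
y(E) = 48 - 12*E (y(E) = (-4 + E)*(-12) = 48 - 12*E)
Q + y(11)*(b(-5)*9) = 81 + (48 - 12*11)*(-5*9) = 81 + (48 - 132)*(-45) = 81 - 84*(-45) = 81 + 3780 = 3861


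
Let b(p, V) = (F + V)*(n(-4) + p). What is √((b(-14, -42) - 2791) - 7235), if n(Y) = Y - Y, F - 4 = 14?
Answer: I*√9690 ≈ 98.438*I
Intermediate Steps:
F = 18 (F = 4 + 14 = 18)
n(Y) = 0
b(p, V) = p*(18 + V) (b(p, V) = (18 + V)*(0 + p) = (18 + V)*p = p*(18 + V))
√((b(-14, -42) - 2791) - 7235) = √((-14*(18 - 42) - 2791) - 7235) = √((-14*(-24) - 2791) - 7235) = √((336 - 2791) - 7235) = √(-2455 - 7235) = √(-9690) = I*√9690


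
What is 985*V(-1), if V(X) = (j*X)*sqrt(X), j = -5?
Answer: 4925*I ≈ 4925.0*I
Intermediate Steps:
V(X) = -5*X**(3/2) (V(X) = (-5*X)*sqrt(X) = -5*X**(3/2))
985*V(-1) = 985*(-(-5)*I) = 985*(5*I) = 4925*I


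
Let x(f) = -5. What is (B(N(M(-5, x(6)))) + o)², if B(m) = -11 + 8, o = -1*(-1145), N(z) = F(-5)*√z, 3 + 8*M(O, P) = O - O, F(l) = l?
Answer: 1304164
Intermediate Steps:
M(O, P) = -3/8 (M(O, P) = -3/8 + (O - O)/8 = -3/8 + (⅛)*0 = -3/8 + 0 = -3/8)
N(z) = -5*√z
o = 1145
B(m) = -3
(B(N(M(-5, x(6)))) + o)² = (-3 + 1145)² = 1142² = 1304164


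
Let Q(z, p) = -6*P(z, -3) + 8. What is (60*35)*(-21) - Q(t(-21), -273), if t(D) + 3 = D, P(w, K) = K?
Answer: -44126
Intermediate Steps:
t(D) = -3 + D
Q(z, p) = 26 (Q(z, p) = -6*(-3) + 8 = 18 + 8 = 26)
(60*35)*(-21) - Q(t(-21), -273) = (60*35)*(-21) - 1*26 = 2100*(-21) - 26 = -44100 - 26 = -44126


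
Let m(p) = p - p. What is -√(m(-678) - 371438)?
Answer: -I*√371438 ≈ -609.46*I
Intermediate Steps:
m(p) = 0
-√(m(-678) - 371438) = -√(0 - 371438) = -√(-371438) = -I*√371438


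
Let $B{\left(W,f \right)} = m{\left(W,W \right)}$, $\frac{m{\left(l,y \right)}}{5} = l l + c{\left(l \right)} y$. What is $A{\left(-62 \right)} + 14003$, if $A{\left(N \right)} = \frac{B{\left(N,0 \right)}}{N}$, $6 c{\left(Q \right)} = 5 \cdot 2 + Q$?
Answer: $\frac{40949}{3} \approx 13650.0$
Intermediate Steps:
$c{\left(Q \right)} = \frac{5}{3} + \frac{Q}{6}$ ($c{\left(Q \right)} = \frac{5 \cdot 2 + Q}{6} = \frac{10 + Q}{6} = \frac{5}{3} + \frac{Q}{6}$)
$m{\left(l,y \right)} = 5 l^{2} + 5 y \left(\frac{5}{3} + \frac{l}{6}\right)$ ($m{\left(l,y \right)} = 5 \left(l l + \left(\frac{5}{3} + \frac{l}{6}\right) y\right) = 5 \left(l^{2} + y \left(\frac{5}{3} + \frac{l}{6}\right)\right) = 5 l^{2} + 5 y \left(\frac{5}{3} + \frac{l}{6}\right)$)
$B{\left(W,f \right)} = 5 W^{2} + \frac{5 W \left(10 + W\right)}{6}$
$A{\left(N \right)} = \frac{25}{3} + \frac{35 N}{6}$ ($A{\left(N \right)} = \frac{\frac{5}{6} N \left(10 + 7 N\right)}{N} = \frac{25}{3} + \frac{35 N}{6}$)
$A{\left(-62 \right)} + 14003 = \left(\frac{25}{3} + \frac{35}{6} \left(-62\right)\right) + 14003 = \left(\frac{25}{3} - \frac{1085}{3}\right) + 14003 = - \frac{1060}{3} + 14003 = \frac{40949}{3}$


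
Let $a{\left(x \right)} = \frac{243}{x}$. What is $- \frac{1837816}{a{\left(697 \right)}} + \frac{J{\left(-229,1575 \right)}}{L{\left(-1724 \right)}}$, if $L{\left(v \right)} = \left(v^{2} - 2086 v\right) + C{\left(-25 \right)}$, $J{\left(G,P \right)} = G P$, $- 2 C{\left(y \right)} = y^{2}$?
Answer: $- \frac{3365397569957362}{638421993} \approx -5.2714 \cdot 10^{6}$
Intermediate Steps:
$C{\left(y \right)} = - \frac{y^{2}}{2}$
$L{\left(v \right)} = - \frac{625}{2} + v^{2} - 2086 v$ ($L{\left(v \right)} = \left(v^{2} - 2086 v\right) - \frac{\left(-25\right)^{2}}{2} = \left(v^{2} - 2086 v\right) - \frac{625}{2} = - \frac{625}{2} + v^{2} - 2086 v$)
$- \frac{1837816}{a{\left(697 \right)}} + \frac{J{\left(-229,1575 \right)}}{L{\left(-1724 \right)}} = - \frac{1837816}{243 \cdot \frac{1}{697}} + \frac{\left(-229\right) 1575}{- \frac{625}{2} + \left(-1724\right)^{2} - -3596264} = - \frac{1837816}{243 \cdot \frac{1}{697}} - \frac{360675}{- \frac{625}{2} + 2972176 + 3596264} = - \frac{1837816}{\frac{243}{697}} - \frac{360675}{\frac{13136255}{2}} = \left(-1837816\right) \frac{697}{243} - \frac{144270}{2627251} = - \frac{1280957752}{243} - \frac{144270}{2627251} = - \frac{3365397569957362}{638421993}$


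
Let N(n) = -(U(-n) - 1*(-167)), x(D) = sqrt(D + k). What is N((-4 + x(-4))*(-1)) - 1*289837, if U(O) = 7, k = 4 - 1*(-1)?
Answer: -290011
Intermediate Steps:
k = 5 (k = 4 + 1 = 5)
x(D) = sqrt(5 + D) (x(D) = sqrt(D + 5) = sqrt(5 + D))
N(n) = -174 (N(n) = -(7 - 1*(-167)) = -(7 + 167) = -1*174 = -174)
N((-4 + x(-4))*(-1)) - 1*289837 = -174 - 1*289837 = -174 - 289837 = -290011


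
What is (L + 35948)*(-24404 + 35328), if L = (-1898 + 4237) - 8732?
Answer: 322858820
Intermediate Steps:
L = -6393 (L = 2339 - 8732 = -6393)
(L + 35948)*(-24404 + 35328) = (-6393 + 35948)*(-24404 + 35328) = 29555*10924 = 322858820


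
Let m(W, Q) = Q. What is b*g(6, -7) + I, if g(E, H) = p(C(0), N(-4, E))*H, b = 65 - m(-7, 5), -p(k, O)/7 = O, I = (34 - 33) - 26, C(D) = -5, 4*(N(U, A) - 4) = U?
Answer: 8795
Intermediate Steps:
N(U, A) = 4 + U/4
I = -25 (I = 1 - 26 = -25)
p(k, O) = -7*O
b = 60 (b = 65 - 1*5 = 65 - 5 = 60)
g(E, H) = -21*H (g(E, H) = (-7*(4 + (¼)*(-4)))*H = (-7*(4 - 1))*H = (-7*3)*H = -21*H)
b*g(6, -7) + I = 60*(-21*(-7)) - 25 = 60*147 - 25 = 8820 - 25 = 8795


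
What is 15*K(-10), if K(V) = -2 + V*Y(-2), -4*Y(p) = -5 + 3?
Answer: -105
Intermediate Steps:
Y(p) = 1/2 (Y(p) = -(-5 + 3)/4 = -1/4*(-2) = 1/2)
K(V) = -2 + V/2 (K(V) = -2 + V*(1/2) = -2 + V/2)
15*K(-10) = 15*(-2 + (1/2)*(-10)) = 15*(-2 - 5) = 15*(-7) = -105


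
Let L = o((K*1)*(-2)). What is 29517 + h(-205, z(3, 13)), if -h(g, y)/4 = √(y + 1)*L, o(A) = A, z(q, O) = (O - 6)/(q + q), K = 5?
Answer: 29517 + 20*√78/3 ≈ 29576.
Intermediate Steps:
z(q, O) = (-6 + O)/(2*q) (z(q, O) = (-6 + O)/((2*q)) = (-6 + O)*(1/(2*q)) = (-6 + O)/(2*q))
L = -10 (L = (5*1)*(-2) = 5*(-2) = -10)
h(g, y) = 40*√(1 + y) (h(g, y) = -4*√(y + 1)*(-10) = -4*√(1 + y)*(-10) = -(-40)*√(1 + y) = 40*√(1 + y))
29517 + h(-205, z(3, 13)) = 29517 + 40*√(1 + (½)*(-6 + 13)/3) = 29517 + 40*√(1 + (½)*(⅓)*7) = 29517 + 40*√(1 + 7/6) = 29517 + 40*√(13/6) = 29517 + 40*(√78/6) = 29517 + 20*√78/3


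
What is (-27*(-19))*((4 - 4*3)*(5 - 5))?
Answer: 0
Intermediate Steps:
(-27*(-19))*((4 - 4*3)*(5 - 5)) = 513*((4 - 12)*0) = 513*(-8*0) = 513*0 = 0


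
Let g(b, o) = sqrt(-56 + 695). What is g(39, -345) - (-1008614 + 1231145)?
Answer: -222531 + 3*sqrt(71) ≈ -2.2251e+5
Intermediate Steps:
g(b, o) = 3*sqrt(71) (g(b, o) = sqrt(639) = 3*sqrt(71))
g(39, -345) - (-1008614 + 1231145) = 3*sqrt(71) - (-1008614 + 1231145) = 3*sqrt(71) - 1*222531 = 3*sqrt(71) - 222531 = -222531 + 3*sqrt(71)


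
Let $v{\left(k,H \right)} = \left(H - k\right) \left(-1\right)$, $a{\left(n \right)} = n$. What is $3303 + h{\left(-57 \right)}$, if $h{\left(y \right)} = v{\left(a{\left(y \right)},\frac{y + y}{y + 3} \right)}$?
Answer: $\frac{29195}{9} \approx 3243.9$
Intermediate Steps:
$v{\left(k,H \right)} = k - H$
$h{\left(y \right)} = y - \frac{2 y}{3 + y}$ ($h{\left(y \right)} = y - \frac{y + y}{y + 3} = y - \frac{2 y}{3 + y}$)
$3303 + h{\left(-57 \right)} = 3303 - \frac{57 \left(1 - 57\right)}{3 - 57} = 3303 - 57 \frac{1}{-54} \left(-56\right) = 3303 - \left(- \frac{19}{18}\right) \left(-56\right) = 3303 - \frac{532}{9} = \frac{29195}{9}$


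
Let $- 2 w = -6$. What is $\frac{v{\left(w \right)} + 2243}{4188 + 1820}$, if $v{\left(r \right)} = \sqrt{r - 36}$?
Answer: $\frac{2243}{6008} + \frac{i \sqrt{33}}{6008} \approx 0.37334 + 0.00095615 i$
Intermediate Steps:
$w = 3$ ($w = \left(- \frac{1}{2}\right) \left(-6\right) = 3$)
$v{\left(r \right)} = \sqrt{-36 + r}$
$\frac{v{\left(w \right)} + 2243}{4188 + 1820} = \frac{\sqrt{-36 + 3} + 2243}{4188 + 1820} = \frac{\sqrt{-33} + 2243}{6008} = \left(i \sqrt{33} + 2243\right) \frac{1}{6008} = \left(2243 + i \sqrt{33}\right) \frac{1}{6008} = \frac{2243}{6008} + \frac{i \sqrt{33}}{6008}$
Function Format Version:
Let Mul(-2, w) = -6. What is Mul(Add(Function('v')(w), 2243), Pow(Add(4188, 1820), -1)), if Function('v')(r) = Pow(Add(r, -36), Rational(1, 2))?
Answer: Add(Rational(2243, 6008), Mul(Rational(1, 6008), I, Pow(33, Rational(1, 2)))) ≈ Add(0.37334, Mul(0.00095615, I))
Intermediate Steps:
w = 3 (w = Mul(Rational(-1, 2), -6) = 3)
Function('v')(r) = Pow(Add(-36, r), Rational(1, 2))
Mul(Add(Function('v')(w), 2243), Pow(Add(4188, 1820), -1)) = Mul(Add(Pow(Add(-36, 3), Rational(1, 2)), 2243), Pow(Add(4188, 1820), -1)) = Mul(Add(Pow(-33, Rational(1, 2)), 2243), Pow(6008, -1)) = Mul(Add(Mul(I, Pow(33, Rational(1, 2))), 2243), Rational(1, 6008)) = Mul(Add(2243, Mul(I, Pow(33, Rational(1, 2)))), Rational(1, 6008)) = Add(Rational(2243, 6008), Mul(Rational(1, 6008), I, Pow(33, Rational(1, 2))))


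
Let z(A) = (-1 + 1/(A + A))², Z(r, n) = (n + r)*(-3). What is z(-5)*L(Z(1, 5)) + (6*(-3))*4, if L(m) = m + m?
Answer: -2889/25 ≈ -115.56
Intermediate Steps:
Z(r, n) = -3*n - 3*r
L(m) = 2*m
z(A) = (-1 + 1/(2*A))²
z(-5)*L(Z(1, 5)) + (6*(-3))*4 = ((¼)*(-1 + 2*(-5))²/(-5)²)*(2*(-3*5 - 3*1)) + (6*(-3))*4 = ((¼)*(1/25)*(-1 - 10)²)*(2*(-15 - 3)) - 18*4 = ((¼)*(1/25)*(-11)²)*(2*(-18)) - 72 = ((¼)*(1/25)*121)*(-36) - 72 = (121/100)*(-36) - 72 = -1089/25 - 72 = -2889/25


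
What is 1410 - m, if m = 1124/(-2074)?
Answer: 1462732/1037 ≈ 1410.5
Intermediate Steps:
m = -562/1037 (m = 1124*(-1/2074) = -562/1037 ≈ -0.54195)
1410 - m = 1410 - 1*(-562/1037) = 1410 + 562/1037 = 1462732/1037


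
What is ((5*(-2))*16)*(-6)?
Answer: 960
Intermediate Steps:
((5*(-2))*16)*(-6) = -10*16*(-6) = -160*(-6) = 960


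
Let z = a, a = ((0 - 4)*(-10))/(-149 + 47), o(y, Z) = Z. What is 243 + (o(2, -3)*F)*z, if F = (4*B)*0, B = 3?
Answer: 243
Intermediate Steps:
a = -20/51 (a = -4*(-10)/(-102) = 40*(-1/102) = -20/51 ≈ -0.39216)
z = -20/51 ≈ -0.39216
F = 0 (F = (4*3)*0 = 12*0 = 0)
243 + (o(2, -3)*F)*z = 243 - 3*0*(-20/51) = 243 + 0*(-20/51) = 243 + 0 = 243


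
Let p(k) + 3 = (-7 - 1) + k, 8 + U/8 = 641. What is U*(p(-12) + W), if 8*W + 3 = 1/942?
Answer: -37168283/314 ≈ -1.1837e+5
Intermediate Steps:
U = 5064 (U = -64 + 8*641 = -64 + 5128 = 5064)
W = -2825/7536 (W = -3/8 + (⅛)/942 = -3/8 + (⅛)*(1/942) = -3/8 + 1/7536 = -2825/7536 ≈ -0.37487)
p(k) = -11 + k (p(k) = -3 + ((-7 - 1) + k) = -3 + (-8 + k) = -11 + k)
U*(p(-12) + W) = 5064*((-11 - 12) - 2825/7536) = 5064*(-23 - 2825/7536) = 5064*(-176153/7536) = -37168283/314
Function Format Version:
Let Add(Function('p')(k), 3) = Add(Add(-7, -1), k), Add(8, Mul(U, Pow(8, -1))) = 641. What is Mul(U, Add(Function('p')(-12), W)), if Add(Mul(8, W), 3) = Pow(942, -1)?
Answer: Rational(-37168283, 314) ≈ -1.1837e+5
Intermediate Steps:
U = 5064 (U = Add(-64, Mul(8, 641)) = Add(-64, 5128) = 5064)
W = Rational(-2825, 7536) (W = Add(Rational(-3, 8), Mul(Rational(1, 8), Pow(942, -1))) = Add(Rational(-3, 8), Mul(Rational(1, 8), Rational(1, 942))) = Add(Rational(-3, 8), Rational(1, 7536)) = Rational(-2825, 7536) ≈ -0.37487)
Function('p')(k) = Add(-11, k) (Function('p')(k) = Add(-3, Add(Add(-7, -1), k)) = Add(-3, Add(-8, k)) = Add(-11, k))
Mul(U, Add(Function('p')(-12), W)) = Mul(5064, Add(Add(-11, -12), Rational(-2825, 7536))) = Mul(5064, Add(-23, Rational(-2825, 7536))) = Mul(5064, Rational(-176153, 7536)) = Rational(-37168283, 314)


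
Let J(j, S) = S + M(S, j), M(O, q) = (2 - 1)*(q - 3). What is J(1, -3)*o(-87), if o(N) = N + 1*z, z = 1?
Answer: 430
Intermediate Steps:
M(O, q) = -3 + q (M(O, q) = 1*(-3 + q) = -3 + q)
J(j, S) = -3 + S + j (J(j, S) = S + (-3 + j) = -3 + S + j)
o(N) = 1 + N (o(N) = N + 1*1 = N + 1 = 1 + N)
J(1, -3)*o(-87) = (-3 - 3 + 1)*(1 - 87) = -5*(-86) = 430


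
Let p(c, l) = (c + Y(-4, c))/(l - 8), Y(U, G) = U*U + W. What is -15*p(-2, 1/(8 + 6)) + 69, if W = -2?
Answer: 3393/37 ≈ 91.703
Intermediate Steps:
Y(U, G) = -2 + U**2 (Y(U, G) = U*U - 2 = U**2 - 2 = -2 + U**2)
p(c, l) = (14 + c)/(-8 + l) (p(c, l) = (c + (-2 + (-4)**2))/(l - 8) = (c + (-2 + 16))/(-8 + l) = (c + 14)/(-8 + l) = (14 + c)/(-8 + l))
-15*p(-2, 1/(8 + 6)) + 69 = -15*(14 - 2)/(-8 + 1/(8 + 6)) + 69 = -15*12/(-8 + 1/14) + 69 = -15*12/(-111/14) + 69 = -(-70)*12/37 + 69 = -15*(-56/37) + 69 = 840/37 + 69 = 3393/37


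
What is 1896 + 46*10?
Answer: 2356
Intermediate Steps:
1896 + 46*10 = 1896 + 460 = 2356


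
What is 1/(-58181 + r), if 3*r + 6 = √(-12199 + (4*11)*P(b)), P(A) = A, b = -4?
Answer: -58183/3385262864 - 5*I*√55/3385262864 ≈ -1.7187e-5 - 1.0954e-8*I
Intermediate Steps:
r = -2 + 5*I*√55 (r = -2 + √(-12199 + (4*11)*(-4))/3 = -2 + √(-12199 + 44*(-4))/3 = -2 + √(-12199 - 176)/3 = -2 + √(-12375)/3 = -2 + (15*I*√55)/3 = -2 + 5*I*√55 ≈ -2.0 + 37.081*I)
1/(-58181 + r) = 1/(-58181 + (-2 + 5*I*√55)) = 1/(-58183 + 5*I*√55)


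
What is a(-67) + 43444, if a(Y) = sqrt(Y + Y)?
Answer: 43444 + I*sqrt(134) ≈ 43444.0 + 11.576*I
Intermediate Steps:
a(Y) = sqrt(2)*sqrt(Y) (a(Y) = sqrt(2*Y) = sqrt(2)*sqrt(Y))
a(-67) + 43444 = sqrt(2)*sqrt(-67) + 43444 = sqrt(2)*(I*sqrt(67)) + 43444 = I*sqrt(134) + 43444 = 43444 + I*sqrt(134)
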